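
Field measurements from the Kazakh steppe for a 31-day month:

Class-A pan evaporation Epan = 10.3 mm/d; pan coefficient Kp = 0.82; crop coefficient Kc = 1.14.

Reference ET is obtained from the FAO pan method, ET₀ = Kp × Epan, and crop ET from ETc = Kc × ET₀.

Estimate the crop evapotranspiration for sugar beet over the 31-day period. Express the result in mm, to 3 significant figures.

ET₀ = 0.82 × 10.3 = 8.4460 mm/d
ETc = Kc × ET₀ = 1.14 × 8.4460 = 9.6284 mm/d
Over 31 days: 9.6284 × 31 = 298.480 mm

298 mm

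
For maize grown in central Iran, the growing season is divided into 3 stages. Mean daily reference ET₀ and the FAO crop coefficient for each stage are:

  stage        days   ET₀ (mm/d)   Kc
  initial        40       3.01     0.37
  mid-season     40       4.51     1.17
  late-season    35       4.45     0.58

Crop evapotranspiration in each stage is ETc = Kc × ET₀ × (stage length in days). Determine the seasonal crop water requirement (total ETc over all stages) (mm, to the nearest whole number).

346 mm

initial: 0.37 × 3.01 × 40 = 44.55 mm
mid-season: 1.17 × 4.51 × 40 = 211.07 mm
late-season: 0.58 × 4.45 × 35 = 90.34 mm
Seasonal total = 345.96 mm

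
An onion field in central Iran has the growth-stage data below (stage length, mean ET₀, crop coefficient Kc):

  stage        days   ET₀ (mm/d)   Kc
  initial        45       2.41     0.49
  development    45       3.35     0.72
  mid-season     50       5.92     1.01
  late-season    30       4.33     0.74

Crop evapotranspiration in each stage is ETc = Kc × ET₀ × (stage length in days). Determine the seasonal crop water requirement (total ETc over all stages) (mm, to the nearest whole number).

initial: 0.49 × 2.41 × 45 = 53.14 mm
development: 0.72 × 3.35 × 45 = 108.54 mm
mid-season: 1.01 × 5.92 × 50 = 298.96 mm
late-season: 0.74 × 4.33 × 30 = 96.13 mm
Seasonal total = 556.77 mm

557 mm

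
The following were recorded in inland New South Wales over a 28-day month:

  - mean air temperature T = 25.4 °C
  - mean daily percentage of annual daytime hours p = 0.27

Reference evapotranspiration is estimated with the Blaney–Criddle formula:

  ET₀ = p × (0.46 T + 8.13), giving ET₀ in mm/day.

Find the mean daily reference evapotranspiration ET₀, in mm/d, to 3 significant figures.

5.35 mm/d

ET₀ = 0.27 × (0.46 × 25.4 + 8.13) = 0.27 × 19.814 = 5.3498 mm/d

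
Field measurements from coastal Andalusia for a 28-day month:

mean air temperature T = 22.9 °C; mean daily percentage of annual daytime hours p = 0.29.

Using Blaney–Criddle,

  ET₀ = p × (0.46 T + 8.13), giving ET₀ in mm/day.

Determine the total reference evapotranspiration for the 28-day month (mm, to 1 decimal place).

ET₀ = 0.29 × (0.46 × 22.9 + 8.13) = 0.29 × 18.664 = 5.4126 mm/d
Monthly total = 5.4126 × 28 = 151.553 mm

151.6 mm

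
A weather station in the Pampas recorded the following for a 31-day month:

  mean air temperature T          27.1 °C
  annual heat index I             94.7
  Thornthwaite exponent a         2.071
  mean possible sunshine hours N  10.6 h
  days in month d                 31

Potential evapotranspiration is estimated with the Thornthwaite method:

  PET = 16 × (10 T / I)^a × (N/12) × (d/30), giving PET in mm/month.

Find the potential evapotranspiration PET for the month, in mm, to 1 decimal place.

10T/I = 10 × 27.1 / 94.7 = 2.8617
(10T/I)^a = 2.8617^2.071 = 8.8241
Uncorrected PET = 16 × 8.8241 = 141.186 mm
Correction = (N/12)(d/30) = (10.6/12)(31/30) = 0.9128
PET = 141.186 × 0.9128 = 128.875 mm/month

128.9 mm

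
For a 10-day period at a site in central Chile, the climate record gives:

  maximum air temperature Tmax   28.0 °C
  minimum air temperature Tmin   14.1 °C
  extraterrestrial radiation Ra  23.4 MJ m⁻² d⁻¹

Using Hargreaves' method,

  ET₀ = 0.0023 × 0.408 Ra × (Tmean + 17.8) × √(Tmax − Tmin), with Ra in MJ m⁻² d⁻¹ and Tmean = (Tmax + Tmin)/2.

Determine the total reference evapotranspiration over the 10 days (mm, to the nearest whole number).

Tmean = (28.0 + 14.1)/2 = 21.05 °C
0.408 Ra = 0.408 × 23.4 = 9.5472 mm/d equivalent
ET₀ = 0.0023 × 9.5472 × (21.05 + 17.8) × √13.9 = 0.0023 × 9.5472 × 38.85 × 3.7283 = 3.1806 mm/d
Over 10 days: 3.1806 × 10 = 31.806 mm

32 mm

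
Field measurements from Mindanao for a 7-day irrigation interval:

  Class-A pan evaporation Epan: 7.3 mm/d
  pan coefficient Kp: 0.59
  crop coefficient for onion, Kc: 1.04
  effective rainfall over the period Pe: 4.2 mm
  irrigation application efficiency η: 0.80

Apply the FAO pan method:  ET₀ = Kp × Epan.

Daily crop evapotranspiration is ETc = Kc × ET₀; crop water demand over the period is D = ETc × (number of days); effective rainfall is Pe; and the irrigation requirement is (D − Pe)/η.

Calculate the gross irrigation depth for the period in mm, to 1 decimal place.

ET₀ = 0.59 × 7.3 = 4.3070 mm/d
ETc = Kc × ET₀ = 1.04 × 4.3070 = 4.4793 mm/d
Crop demand D = ETc × 7 d = 4.4793 × 7 = 31.355 mm
D − Pe = 31.355 − 4.2 = 27.155 mm
Gross irrigation = 27.155 / 0.80 = 33.944 mm

33.9 mm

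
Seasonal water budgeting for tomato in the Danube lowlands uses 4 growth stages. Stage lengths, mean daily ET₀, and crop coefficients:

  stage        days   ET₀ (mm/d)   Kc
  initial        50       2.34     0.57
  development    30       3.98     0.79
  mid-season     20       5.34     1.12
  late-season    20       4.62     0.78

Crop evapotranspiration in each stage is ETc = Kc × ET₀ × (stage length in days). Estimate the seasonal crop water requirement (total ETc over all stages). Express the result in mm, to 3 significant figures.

353 mm

initial: 0.57 × 2.34 × 50 = 66.69 mm
development: 0.79 × 3.98 × 30 = 94.33 mm
mid-season: 1.12 × 5.34 × 20 = 119.62 mm
late-season: 0.78 × 4.62 × 20 = 72.07 mm
Seasonal total = 352.71 mm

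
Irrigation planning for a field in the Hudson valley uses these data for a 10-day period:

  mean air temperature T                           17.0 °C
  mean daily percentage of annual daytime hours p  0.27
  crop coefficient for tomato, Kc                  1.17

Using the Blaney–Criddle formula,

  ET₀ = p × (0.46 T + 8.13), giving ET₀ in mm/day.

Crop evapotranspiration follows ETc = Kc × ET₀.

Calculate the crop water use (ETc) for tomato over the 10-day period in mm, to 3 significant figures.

ET₀ = 0.27 × (0.46 × 17.0 + 8.13) = 0.27 × 15.950 = 4.3065 mm/d
ETc = Kc × ET₀ = 1.17 × 4.3065 = 5.0386 mm/d
Over 10 days: 5.0386 × 10 = 50.386 mm

50.4 mm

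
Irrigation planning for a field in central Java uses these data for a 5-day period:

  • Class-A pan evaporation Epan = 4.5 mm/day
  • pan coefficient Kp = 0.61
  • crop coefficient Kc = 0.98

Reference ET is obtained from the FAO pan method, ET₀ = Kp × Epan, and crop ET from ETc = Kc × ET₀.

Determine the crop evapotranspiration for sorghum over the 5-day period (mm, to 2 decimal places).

ET₀ = 0.61 × 4.5 = 2.7450 mm/d
ETc = Kc × ET₀ = 0.98 × 2.7450 = 2.6901 mm/d
Over 5 days: 2.6901 × 5 = 13.451 mm

13.45 mm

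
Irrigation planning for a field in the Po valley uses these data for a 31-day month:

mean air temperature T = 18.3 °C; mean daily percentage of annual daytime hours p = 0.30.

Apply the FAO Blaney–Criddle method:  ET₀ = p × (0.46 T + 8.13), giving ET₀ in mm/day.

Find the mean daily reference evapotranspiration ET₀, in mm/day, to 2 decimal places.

4.96 mm/day

ET₀ = 0.30 × (0.46 × 18.3 + 8.13) = 0.30 × 16.548 = 4.9644 mm/d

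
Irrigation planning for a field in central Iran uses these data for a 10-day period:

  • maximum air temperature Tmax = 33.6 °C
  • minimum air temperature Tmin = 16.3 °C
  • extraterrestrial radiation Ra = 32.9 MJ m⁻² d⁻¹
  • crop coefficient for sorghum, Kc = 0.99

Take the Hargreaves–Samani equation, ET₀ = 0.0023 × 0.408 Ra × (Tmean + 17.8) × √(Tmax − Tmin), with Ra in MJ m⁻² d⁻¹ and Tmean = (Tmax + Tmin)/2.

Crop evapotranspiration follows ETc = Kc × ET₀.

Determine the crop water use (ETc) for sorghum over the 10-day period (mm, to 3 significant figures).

Tmean = (33.6 + 16.3)/2 = 24.95 °C
0.408 Ra = 0.408 × 32.9 = 13.4232 mm/d equivalent
ET₀ = 0.0023 × 13.4232 × (24.95 + 17.8) × √17.3 = 0.0023 × 13.4232 × 42.75 × 4.1593 = 5.4896 mm/d
ETc = Kc × ET₀ = 0.99 × 5.4896 = 5.4347 mm/d
Over 10 days: 5.4347 × 10 = 54.347 mm

54.3 mm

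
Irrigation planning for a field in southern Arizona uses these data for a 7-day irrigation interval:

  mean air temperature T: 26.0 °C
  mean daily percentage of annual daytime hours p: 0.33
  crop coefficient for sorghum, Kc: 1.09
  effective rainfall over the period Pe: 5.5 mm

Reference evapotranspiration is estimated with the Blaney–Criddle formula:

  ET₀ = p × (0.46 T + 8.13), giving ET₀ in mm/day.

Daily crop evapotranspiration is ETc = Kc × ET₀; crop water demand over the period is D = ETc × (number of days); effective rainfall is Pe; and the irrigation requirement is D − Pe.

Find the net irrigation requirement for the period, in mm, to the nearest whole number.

ET₀ = 0.33 × (0.46 × 26.0 + 8.13) = 0.33 × 20.090 = 6.6297 mm/d
ETc = Kc × ET₀ = 1.09 × 6.6297 = 7.2264 mm/d
Crop demand D = ETc × 7 d = 7.2264 × 7 = 50.585 mm
D − Pe = 50.585 − 5.5 = 45.085 mm

45 mm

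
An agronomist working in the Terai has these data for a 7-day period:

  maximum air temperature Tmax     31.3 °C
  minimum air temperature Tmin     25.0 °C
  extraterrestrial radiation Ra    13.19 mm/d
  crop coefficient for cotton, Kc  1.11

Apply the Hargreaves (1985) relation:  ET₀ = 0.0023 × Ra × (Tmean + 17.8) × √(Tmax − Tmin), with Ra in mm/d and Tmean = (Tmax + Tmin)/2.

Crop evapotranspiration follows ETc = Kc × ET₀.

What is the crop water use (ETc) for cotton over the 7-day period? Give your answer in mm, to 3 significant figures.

Tmean = (31.3 + 25.0)/2 = 28.15 °C
ET₀ = 0.0023 × 13.19 × (28.15 + 17.8) × √6.3 = 0.0023 × 13.19 × 45.95 × 2.5100 = 3.4989 mm/d
ETc = Kc × ET₀ = 1.11 × 3.4989 = 3.8838 mm/d
Over 7 days: 3.8838 × 7 = 27.187 mm

27.2 mm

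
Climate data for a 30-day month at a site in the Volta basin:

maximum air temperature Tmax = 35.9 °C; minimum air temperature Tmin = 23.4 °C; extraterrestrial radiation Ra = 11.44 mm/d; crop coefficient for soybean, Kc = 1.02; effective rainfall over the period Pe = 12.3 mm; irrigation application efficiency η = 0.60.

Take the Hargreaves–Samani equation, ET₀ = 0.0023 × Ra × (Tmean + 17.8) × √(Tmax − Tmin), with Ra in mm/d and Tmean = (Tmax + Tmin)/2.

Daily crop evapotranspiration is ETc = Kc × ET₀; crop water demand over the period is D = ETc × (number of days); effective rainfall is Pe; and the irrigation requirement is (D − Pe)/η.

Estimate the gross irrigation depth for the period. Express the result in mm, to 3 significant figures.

205 mm

Tmean = (35.9 + 23.4)/2 = 29.65 °C
ET₀ = 0.0023 × 11.44 × (29.65 + 17.8) × √12.5 = 0.0023 × 11.44 × 47.45 × 3.5355 = 4.4141 mm/d
ETc = Kc × ET₀ = 1.02 × 4.4141 = 4.5024 mm/d
Crop demand D = ETc × 30 d = 4.5024 × 30 = 135.072 mm
D − Pe = 135.072 − 12.3 = 122.772 mm
Gross irrigation = 122.772 / 0.60 = 204.620 mm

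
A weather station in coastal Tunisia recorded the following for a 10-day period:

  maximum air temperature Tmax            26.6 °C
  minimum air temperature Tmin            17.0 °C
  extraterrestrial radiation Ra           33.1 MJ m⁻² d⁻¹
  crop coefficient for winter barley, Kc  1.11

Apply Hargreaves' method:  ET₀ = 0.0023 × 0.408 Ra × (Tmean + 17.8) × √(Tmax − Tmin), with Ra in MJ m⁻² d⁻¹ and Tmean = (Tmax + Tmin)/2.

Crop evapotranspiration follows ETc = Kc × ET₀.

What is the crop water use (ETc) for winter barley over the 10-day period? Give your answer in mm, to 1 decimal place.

Tmean = (26.6 + 17.0)/2 = 21.80 °C
0.408 Ra = 0.408 × 33.1 = 13.5048 mm/d equivalent
ET₀ = 0.0023 × 13.5048 × (21.80 + 17.8) × √9.6 = 0.0023 × 13.5048 × 39.60 × 3.0984 = 3.8111 mm/d
ETc = Kc × ET₀ = 1.11 × 3.8111 = 4.2303 mm/d
Over 10 days: 4.2303 × 10 = 42.303 mm

42.3 mm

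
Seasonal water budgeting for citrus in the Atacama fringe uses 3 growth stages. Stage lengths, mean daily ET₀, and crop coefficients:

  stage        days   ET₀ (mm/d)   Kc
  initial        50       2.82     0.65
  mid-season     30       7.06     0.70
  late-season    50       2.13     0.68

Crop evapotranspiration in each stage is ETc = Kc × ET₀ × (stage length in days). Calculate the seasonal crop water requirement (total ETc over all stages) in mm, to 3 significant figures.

initial: 0.65 × 2.82 × 50 = 91.65 mm
mid-season: 0.70 × 7.06 × 30 = 148.26 mm
late-season: 0.68 × 2.13 × 50 = 72.42 mm
Seasonal total = 312.33 mm

312 mm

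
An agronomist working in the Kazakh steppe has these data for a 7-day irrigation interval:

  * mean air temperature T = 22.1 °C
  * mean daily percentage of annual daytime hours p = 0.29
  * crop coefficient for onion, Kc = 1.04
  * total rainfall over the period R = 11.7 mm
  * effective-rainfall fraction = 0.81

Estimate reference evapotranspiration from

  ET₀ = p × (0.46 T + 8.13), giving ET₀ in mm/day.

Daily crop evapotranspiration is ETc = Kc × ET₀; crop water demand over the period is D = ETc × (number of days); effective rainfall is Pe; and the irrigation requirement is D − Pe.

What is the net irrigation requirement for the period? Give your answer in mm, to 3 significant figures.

29.1 mm

ET₀ = 0.29 × (0.46 × 22.1 + 8.13) = 0.29 × 18.296 = 5.3058 mm/d
ETc = Kc × ET₀ = 1.04 × 5.3058 = 5.5180 mm/d
Crop demand D = ETc × 7 d = 5.5180 × 7 = 38.626 mm
Pe = 0.81 × 11.7 = 9.477 mm
D − Pe = 38.626 − 9.477 = 29.149 mm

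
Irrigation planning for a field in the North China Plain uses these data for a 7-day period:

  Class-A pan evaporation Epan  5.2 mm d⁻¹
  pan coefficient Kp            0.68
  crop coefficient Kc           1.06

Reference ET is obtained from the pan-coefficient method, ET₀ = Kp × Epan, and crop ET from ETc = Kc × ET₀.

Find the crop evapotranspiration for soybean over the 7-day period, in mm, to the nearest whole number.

26 mm

ET₀ = 0.68 × 5.2 = 3.5360 mm/d
ETc = Kc × ET₀ = 1.06 × 3.5360 = 3.7482 mm/d
Over 7 days: 3.7482 × 7 = 26.237 mm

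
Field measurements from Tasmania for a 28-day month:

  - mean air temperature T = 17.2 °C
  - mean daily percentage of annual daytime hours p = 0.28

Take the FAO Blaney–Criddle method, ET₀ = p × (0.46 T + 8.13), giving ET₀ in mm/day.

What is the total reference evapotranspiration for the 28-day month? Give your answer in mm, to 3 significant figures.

126 mm

ET₀ = 0.28 × (0.46 × 17.2 + 8.13) = 0.28 × 16.042 = 4.4918 mm/d
Monthly total = 4.4918 × 28 = 125.770 mm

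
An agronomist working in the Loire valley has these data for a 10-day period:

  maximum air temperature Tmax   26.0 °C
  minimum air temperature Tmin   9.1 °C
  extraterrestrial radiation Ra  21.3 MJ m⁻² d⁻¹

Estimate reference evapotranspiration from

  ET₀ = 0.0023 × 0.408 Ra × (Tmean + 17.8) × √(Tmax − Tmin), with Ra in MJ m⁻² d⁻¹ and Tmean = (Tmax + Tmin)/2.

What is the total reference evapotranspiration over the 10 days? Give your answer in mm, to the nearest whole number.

29 mm

Tmean = (26.0 + 9.1)/2 = 17.55 °C
0.408 Ra = 0.408 × 21.3 = 8.6904 mm/d equivalent
ET₀ = 0.0023 × 8.6904 × (17.55 + 17.8) × √16.9 = 0.0023 × 8.6904 × 35.35 × 4.1110 = 2.9047 mm/d
Over 10 days: 2.9047 × 10 = 29.047 mm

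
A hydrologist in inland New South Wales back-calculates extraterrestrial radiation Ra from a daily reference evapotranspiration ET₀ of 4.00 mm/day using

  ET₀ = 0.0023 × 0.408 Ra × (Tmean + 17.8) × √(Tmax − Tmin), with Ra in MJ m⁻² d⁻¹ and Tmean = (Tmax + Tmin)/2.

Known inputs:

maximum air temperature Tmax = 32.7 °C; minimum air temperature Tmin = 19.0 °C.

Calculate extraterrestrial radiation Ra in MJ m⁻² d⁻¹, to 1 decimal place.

26.4 MJ m⁻² d⁻¹

Tmean = (32.7+19.0)/2 = 25.85 °C; ΔT = 13.7
Ra = ET₀ / [0.0023 × 0.408 × (Tmean+17.8) × √ΔT]
   = 4.00 / (0.0023 × 0.408 × 43.65 × 3.7014) = 26.383 MJ m⁻² d⁻¹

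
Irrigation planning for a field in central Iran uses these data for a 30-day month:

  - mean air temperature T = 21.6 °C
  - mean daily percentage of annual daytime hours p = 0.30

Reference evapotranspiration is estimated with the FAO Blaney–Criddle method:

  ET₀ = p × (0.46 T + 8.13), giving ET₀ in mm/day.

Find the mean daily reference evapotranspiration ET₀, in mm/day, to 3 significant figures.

5.42 mm/day

ET₀ = 0.30 × (0.46 × 21.6 + 8.13) = 0.30 × 18.066 = 5.4198 mm/d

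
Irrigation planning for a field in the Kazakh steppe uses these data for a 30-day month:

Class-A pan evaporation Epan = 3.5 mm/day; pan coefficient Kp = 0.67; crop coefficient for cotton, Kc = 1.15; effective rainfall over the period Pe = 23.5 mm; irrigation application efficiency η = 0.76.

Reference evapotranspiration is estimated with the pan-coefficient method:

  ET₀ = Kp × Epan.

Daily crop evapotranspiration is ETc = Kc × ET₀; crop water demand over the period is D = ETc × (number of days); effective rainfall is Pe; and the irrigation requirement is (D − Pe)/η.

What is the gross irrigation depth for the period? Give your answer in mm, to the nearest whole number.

76 mm

ET₀ = 0.67 × 3.5 = 2.3450 mm/d
ETc = Kc × ET₀ = 1.15 × 2.3450 = 2.6968 mm/d
Crop demand D = ETc × 30 d = 2.6968 × 30 = 80.904 mm
D − Pe = 80.904 − 23.5 = 57.404 mm
Gross irrigation = 57.404 / 0.76 = 75.532 mm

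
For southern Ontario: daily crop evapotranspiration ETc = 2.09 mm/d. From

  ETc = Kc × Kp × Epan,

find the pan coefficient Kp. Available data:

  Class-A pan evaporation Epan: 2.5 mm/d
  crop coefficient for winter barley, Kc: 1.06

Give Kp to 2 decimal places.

0.79

ETc = Kc × Kp × Epan  ⇒  Kp = ETc / (Kc × Epan)
Kp = 2.09 / (1.06 × 2.5) = 2.09 / 2.650 = 0.7887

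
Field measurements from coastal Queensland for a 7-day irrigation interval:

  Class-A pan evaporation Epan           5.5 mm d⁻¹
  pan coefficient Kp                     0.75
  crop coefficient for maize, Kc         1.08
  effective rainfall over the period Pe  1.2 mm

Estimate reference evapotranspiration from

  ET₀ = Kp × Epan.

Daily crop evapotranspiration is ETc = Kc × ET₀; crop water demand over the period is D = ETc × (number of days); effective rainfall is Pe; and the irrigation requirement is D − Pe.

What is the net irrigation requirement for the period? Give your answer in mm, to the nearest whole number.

30 mm

ET₀ = 0.75 × 5.5 = 4.1250 mm/d
ETc = Kc × ET₀ = 1.08 × 4.1250 = 4.4550 mm/d
Crop demand D = ETc × 7 d = 4.4550 × 7 = 31.185 mm
D − Pe = 31.185 − 1.2 = 29.985 mm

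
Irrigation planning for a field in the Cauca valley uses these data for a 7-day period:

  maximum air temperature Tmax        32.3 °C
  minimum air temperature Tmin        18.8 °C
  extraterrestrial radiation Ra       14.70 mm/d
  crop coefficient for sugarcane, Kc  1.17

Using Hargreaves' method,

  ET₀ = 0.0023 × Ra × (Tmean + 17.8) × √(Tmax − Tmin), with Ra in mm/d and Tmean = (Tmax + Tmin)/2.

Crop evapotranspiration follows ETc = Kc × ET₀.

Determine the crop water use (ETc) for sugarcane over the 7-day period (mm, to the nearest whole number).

44 mm

Tmean = (32.3 + 18.8)/2 = 25.55 °C
ET₀ = 0.0023 × 14.70 × (25.55 + 17.8) × √13.5 = 0.0023 × 14.70 × 43.35 × 3.6742 = 5.3851 mm/d
ETc = Kc × ET₀ = 1.17 × 5.3851 = 6.3006 mm/d
Over 7 days: 6.3006 × 7 = 44.104 mm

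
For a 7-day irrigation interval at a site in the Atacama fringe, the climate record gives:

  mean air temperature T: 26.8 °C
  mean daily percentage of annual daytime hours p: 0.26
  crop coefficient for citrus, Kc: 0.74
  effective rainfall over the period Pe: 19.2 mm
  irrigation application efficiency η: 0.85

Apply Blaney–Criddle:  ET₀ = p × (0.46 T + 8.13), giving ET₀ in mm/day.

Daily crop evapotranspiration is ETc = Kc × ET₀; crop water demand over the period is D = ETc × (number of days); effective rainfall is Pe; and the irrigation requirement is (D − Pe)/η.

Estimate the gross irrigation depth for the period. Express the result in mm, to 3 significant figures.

ET₀ = 0.26 × (0.46 × 26.8 + 8.13) = 0.26 × 20.458 = 5.3191 mm/d
ETc = Kc × ET₀ = 0.74 × 5.3191 = 3.9361 mm/d
Crop demand D = ETc × 7 d = 3.9361 × 7 = 27.553 mm
D − Pe = 27.553 − 19.2 = 8.353 mm
Gross irrigation = 8.353 / 0.85 = 9.827 mm

9.83 mm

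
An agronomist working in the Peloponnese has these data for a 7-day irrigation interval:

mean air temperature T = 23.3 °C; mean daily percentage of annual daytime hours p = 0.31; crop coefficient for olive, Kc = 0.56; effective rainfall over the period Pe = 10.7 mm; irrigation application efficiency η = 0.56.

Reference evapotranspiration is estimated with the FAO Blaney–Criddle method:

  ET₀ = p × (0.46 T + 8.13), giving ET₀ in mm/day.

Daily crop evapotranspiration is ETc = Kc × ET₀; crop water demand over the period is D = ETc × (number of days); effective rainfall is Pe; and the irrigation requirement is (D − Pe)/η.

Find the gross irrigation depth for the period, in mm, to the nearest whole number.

22 mm

ET₀ = 0.31 × (0.46 × 23.3 + 8.13) = 0.31 × 18.848 = 5.8429 mm/d
ETc = Kc × ET₀ = 0.56 × 5.8429 = 3.2720 mm/d
Crop demand D = ETc × 7 d = 3.2720 × 7 = 22.904 mm
D − Pe = 22.904 − 10.7 = 12.204 mm
Gross irrigation = 12.204 / 0.56 = 21.793 mm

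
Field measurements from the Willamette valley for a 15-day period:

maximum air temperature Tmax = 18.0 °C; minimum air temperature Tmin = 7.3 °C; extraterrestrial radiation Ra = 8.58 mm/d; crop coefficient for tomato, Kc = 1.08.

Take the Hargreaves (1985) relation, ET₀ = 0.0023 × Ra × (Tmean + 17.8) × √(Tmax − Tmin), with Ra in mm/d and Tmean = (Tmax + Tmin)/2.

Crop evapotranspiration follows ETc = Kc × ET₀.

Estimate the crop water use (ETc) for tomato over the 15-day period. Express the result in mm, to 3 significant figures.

Tmean = (18.0 + 7.3)/2 = 12.65 °C
ET₀ = 0.0023 × 8.58 × (12.65 + 17.8) × √10.7 = 0.0023 × 8.58 × 30.45 × 3.2711 = 1.9656 mm/d
ETc = Kc × ET₀ = 1.08 × 1.9656 = 2.1228 mm/d
Over 15 days: 2.1228 × 15 = 31.842 mm

31.8 mm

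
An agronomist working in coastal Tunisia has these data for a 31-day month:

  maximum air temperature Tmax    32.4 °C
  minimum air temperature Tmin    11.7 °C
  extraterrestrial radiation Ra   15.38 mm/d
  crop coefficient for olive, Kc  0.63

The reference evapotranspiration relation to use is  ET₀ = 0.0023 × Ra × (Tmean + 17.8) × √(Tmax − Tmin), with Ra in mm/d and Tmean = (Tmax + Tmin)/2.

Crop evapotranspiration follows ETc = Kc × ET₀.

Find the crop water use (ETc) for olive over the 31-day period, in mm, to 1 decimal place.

125.3 mm

Tmean = (32.4 + 11.7)/2 = 22.05 °C
ET₀ = 0.0023 × 15.38 × (22.05 + 17.8) × √20.7 = 0.0023 × 15.38 × 39.85 × 4.5497 = 6.4135 mm/d
ETc = Kc × ET₀ = 0.63 × 6.4135 = 4.0405 mm/d
Over 31 days: 4.0405 × 31 = 125.256 mm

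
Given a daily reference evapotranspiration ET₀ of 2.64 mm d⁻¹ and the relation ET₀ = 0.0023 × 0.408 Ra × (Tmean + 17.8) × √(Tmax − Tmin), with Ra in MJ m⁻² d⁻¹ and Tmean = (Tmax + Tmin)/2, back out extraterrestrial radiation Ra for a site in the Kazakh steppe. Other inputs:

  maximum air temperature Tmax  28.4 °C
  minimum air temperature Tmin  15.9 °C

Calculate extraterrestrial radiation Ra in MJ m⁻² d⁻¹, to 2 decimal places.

Tmean = (28.4+15.9)/2 = 22.15 °C; ΔT = 12.5
Ra = ET₀ / [0.0023 × 0.408 × (Tmean+17.8) × √ΔT]
   = 2.64 / (0.0023 × 0.408 × 39.95 × 3.5355) = 19.918 MJ m⁻² d⁻¹

19.92 MJ m⁻² d⁻¹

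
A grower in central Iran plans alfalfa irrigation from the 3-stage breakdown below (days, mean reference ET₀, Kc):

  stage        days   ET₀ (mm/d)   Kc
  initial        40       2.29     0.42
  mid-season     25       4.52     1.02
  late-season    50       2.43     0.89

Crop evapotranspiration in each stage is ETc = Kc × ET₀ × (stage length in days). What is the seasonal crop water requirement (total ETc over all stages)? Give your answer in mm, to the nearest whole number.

initial: 0.42 × 2.29 × 40 = 38.47 mm
mid-season: 1.02 × 4.52 × 25 = 115.26 mm
late-season: 0.89 × 2.43 × 50 = 108.14 mm
Seasonal total = 261.87 mm

262 mm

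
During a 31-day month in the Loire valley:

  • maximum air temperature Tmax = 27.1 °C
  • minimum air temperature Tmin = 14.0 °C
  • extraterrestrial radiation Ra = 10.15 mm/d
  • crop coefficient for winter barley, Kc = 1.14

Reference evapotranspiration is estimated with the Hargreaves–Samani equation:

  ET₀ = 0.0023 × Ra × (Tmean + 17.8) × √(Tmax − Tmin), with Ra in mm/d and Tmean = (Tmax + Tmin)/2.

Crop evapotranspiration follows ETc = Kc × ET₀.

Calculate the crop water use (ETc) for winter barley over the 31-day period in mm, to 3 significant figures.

Tmean = (27.1 + 14.0)/2 = 20.55 °C
ET₀ = 0.0023 × 10.15 × (20.55 + 17.8) × √13.1 = 0.0023 × 10.15 × 38.35 × 3.6194 = 3.2404 mm/d
ETc = Kc × ET₀ = 1.14 × 3.2404 = 3.6941 mm/d
Over 31 days: 3.6941 × 31 = 114.517 mm

115 mm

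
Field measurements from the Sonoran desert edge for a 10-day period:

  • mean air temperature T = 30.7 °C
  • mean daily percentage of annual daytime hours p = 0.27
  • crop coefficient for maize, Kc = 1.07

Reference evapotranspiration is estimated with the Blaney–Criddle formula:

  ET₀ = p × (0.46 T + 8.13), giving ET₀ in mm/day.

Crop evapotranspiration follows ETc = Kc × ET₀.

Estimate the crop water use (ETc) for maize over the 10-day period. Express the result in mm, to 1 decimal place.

64.3 mm

ET₀ = 0.27 × (0.46 × 30.7 + 8.13) = 0.27 × 22.252 = 6.0080 mm/d
ETc = Kc × ET₀ = 1.07 × 6.0080 = 6.4286 mm/d
Over 10 days: 6.4286 × 10 = 64.286 mm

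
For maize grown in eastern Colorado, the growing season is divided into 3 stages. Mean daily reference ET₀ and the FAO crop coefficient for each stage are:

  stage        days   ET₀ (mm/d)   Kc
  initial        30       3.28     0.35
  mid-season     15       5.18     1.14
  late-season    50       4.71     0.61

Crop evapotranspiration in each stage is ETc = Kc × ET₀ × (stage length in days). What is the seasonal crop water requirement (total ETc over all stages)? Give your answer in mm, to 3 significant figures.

initial: 0.35 × 3.28 × 30 = 34.44 mm
mid-season: 1.14 × 5.18 × 15 = 88.58 mm
late-season: 0.61 × 4.71 × 50 = 143.66 mm
Seasonal total = 266.68 mm

267 mm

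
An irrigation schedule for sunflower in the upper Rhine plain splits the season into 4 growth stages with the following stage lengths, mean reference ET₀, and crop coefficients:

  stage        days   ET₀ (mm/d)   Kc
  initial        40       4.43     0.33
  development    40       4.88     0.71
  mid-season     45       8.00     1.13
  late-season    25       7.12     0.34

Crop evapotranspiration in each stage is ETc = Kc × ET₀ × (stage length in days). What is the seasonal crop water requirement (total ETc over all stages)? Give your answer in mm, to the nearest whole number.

664 mm

initial: 0.33 × 4.43 × 40 = 58.48 mm
development: 0.71 × 4.88 × 40 = 138.59 mm
mid-season: 1.13 × 8.00 × 45 = 406.80 mm
late-season: 0.34 × 7.12 × 25 = 60.52 mm
Seasonal total = 664.39 mm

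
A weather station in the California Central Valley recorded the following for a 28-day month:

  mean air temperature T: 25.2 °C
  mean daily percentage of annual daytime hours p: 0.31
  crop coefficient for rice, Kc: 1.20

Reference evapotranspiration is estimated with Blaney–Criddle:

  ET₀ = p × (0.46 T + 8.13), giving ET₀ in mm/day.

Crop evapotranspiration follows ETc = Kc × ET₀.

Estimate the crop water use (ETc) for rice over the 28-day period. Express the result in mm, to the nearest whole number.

ET₀ = 0.31 × (0.46 × 25.2 + 8.13) = 0.31 × 19.722 = 6.1138 mm/d
ETc = Kc × ET₀ = 1.20 × 6.1138 = 7.3366 mm/d
Over 28 days: 7.3366 × 28 = 205.425 mm

205 mm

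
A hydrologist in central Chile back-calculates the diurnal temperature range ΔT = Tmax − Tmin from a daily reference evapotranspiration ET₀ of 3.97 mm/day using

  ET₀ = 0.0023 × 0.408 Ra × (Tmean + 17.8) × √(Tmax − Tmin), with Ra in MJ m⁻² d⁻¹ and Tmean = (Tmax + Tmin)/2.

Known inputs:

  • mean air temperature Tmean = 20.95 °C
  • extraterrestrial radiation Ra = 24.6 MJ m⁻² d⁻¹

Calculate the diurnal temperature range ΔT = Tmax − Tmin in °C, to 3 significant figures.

√ΔT = ET₀ / [0.0023 × 0.408 × Ra × (Tmean+17.8)] = 3.97 / (0.0023 × 10.0368 × 38.75) = 4.4381
ΔT = 4.4381² = 19.697 °C

19.7 °C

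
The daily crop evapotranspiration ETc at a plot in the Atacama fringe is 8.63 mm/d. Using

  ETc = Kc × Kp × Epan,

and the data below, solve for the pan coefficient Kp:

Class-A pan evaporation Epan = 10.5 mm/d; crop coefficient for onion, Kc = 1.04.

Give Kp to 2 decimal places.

ETc = Kc × Kp × Epan  ⇒  Kp = ETc / (Kc × Epan)
Kp = 8.63 / (1.04 × 10.5) = 8.63 / 10.920 = 0.7903

0.79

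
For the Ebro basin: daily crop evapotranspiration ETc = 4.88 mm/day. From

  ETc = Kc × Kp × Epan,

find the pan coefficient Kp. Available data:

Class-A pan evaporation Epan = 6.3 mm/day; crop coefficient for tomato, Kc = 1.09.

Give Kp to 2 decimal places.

0.71

ETc = Kc × Kp × Epan  ⇒  Kp = ETc / (Kc × Epan)
Kp = 4.88 / (1.09 × 6.3) = 4.88 / 6.867 = 0.7106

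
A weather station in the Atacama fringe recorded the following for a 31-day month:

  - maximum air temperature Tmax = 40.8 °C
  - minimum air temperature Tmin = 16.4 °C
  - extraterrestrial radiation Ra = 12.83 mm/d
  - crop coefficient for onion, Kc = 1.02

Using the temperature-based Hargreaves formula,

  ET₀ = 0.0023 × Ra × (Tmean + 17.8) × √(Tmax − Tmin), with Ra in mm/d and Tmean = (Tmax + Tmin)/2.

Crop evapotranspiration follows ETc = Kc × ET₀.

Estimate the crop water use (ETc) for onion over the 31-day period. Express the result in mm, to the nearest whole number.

214 mm

Tmean = (40.8 + 16.4)/2 = 28.60 °C
ET₀ = 0.0023 × 12.83 × (28.60 + 17.8) × √24.4 = 0.0023 × 12.83 × 46.40 × 4.9396 = 6.7634 mm/d
ETc = Kc × ET₀ = 1.02 × 6.7634 = 6.8987 mm/d
Over 31 days: 6.8987 × 31 = 213.860 mm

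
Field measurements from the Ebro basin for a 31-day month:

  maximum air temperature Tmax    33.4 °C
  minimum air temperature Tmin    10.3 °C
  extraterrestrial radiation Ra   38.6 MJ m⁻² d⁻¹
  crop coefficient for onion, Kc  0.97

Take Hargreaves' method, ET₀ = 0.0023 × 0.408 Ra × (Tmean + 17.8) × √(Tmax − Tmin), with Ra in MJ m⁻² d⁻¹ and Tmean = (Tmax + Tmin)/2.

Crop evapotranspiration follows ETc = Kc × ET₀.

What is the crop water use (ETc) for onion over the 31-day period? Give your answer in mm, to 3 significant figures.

Tmean = (33.4 + 10.3)/2 = 21.85 °C
0.408 Ra = 0.408 × 38.6 = 15.7488 mm/d equivalent
ET₀ = 0.0023 × 15.7488 × (21.85 + 17.8) × √23.1 = 0.0023 × 15.7488 × 39.65 × 4.8062 = 6.9027 mm/d
ETc = Kc × ET₀ = 0.97 × 6.9027 = 6.6956 mm/d
Over 31 days: 6.6956 × 31 = 207.564 mm

208 mm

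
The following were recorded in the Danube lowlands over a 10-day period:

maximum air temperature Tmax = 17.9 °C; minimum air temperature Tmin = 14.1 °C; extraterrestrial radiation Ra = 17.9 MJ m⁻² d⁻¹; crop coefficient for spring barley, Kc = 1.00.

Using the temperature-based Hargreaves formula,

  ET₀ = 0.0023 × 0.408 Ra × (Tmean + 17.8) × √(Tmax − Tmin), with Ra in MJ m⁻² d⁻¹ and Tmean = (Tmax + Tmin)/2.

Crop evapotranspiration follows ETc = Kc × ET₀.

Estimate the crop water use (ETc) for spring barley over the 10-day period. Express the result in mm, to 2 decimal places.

11.07 mm

Tmean = (17.9 + 14.1)/2 = 16.00 °C
0.408 Ra = 0.408 × 17.9 = 7.3032 mm/d equivalent
ET₀ = 0.0023 × 7.3032 × (16.00 + 17.8) × √3.8 = 0.0023 × 7.3032 × 33.80 × 1.9494 = 1.1068 mm/d
ETc = Kc × ET₀ = 1.00 × 1.1068 = 1.1068 mm/d
Over 10 days: 1.1068 × 10 = 11.068 mm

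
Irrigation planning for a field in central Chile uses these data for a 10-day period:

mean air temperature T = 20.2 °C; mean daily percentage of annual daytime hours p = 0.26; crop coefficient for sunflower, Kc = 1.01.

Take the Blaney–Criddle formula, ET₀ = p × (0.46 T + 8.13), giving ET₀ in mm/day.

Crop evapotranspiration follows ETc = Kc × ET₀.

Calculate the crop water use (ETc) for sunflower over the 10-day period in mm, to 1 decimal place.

45.8 mm

ET₀ = 0.26 × (0.46 × 20.2 + 8.13) = 0.26 × 17.422 = 4.5297 mm/d
ETc = Kc × ET₀ = 1.01 × 4.5297 = 4.5750 mm/d
Over 10 days: 4.5750 × 10 = 45.750 mm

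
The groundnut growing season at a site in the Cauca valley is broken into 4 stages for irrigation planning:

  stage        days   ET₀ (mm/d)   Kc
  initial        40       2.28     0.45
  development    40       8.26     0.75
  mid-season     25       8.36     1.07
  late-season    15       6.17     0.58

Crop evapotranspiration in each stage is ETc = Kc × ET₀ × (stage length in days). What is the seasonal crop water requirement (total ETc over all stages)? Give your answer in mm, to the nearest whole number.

566 mm

initial: 0.45 × 2.28 × 40 = 41.04 mm
development: 0.75 × 8.26 × 40 = 247.80 mm
mid-season: 1.07 × 8.36 × 25 = 223.63 mm
late-season: 0.58 × 6.17 × 15 = 53.68 mm
Seasonal total = 566.15 mm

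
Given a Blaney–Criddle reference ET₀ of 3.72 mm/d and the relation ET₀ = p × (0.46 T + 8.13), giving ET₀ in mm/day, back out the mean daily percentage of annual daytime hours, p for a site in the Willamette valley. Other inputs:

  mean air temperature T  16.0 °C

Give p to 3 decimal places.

p = ET₀ / (0.46 T + 8.13) = 3.72 / (0.46 × 16.0 + 8.13) = 3.72 / 15.490 = 0.2402

0.240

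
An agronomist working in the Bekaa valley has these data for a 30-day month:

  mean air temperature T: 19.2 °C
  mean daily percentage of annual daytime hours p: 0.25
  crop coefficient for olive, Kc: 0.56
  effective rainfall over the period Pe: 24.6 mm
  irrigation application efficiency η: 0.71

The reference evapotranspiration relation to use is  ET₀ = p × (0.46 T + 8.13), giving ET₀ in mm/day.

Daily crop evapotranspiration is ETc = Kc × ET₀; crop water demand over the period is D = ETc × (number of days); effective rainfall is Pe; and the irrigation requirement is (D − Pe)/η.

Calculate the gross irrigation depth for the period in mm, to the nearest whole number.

66 mm

ET₀ = 0.25 × (0.46 × 19.2 + 8.13) = 0.25 × 16.962 = 4.2405 mm/d
ETc = Kc × ET₀ = 0.56 × 4.2405 = 2.3747 mm/d
Crop demand D = ETc × 30 d = 2.3747 × 30 = 71.241 mm
D − Pe = 71.241 − 24.6 = 46.641 mm
Gross irrigation = 46.641 / 0.71 = 65.692 mm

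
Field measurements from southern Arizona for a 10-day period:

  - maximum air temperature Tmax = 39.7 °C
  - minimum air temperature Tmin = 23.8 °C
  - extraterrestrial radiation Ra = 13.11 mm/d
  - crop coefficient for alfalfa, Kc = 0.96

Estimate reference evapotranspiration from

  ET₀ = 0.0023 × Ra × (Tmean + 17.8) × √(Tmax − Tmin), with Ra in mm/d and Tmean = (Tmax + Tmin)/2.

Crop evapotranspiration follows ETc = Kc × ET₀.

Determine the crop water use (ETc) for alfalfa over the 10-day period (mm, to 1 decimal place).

Tmean = (39.7 + 23.8)/2 = 31.75 °C
ET₀ = 0.0023 × 13.11 × (31.75 + 17.8) × √15.9 = 0.0023 × 13.11 × 49.55 × 3.9875 = 5.9576 mm/d
ETc = Kc × ET₀ = 0.96 × 5.9576 = 5.7193 mm/d
Over 10 days: 5.7193 × 10 = 57.193 mm

57.2 mm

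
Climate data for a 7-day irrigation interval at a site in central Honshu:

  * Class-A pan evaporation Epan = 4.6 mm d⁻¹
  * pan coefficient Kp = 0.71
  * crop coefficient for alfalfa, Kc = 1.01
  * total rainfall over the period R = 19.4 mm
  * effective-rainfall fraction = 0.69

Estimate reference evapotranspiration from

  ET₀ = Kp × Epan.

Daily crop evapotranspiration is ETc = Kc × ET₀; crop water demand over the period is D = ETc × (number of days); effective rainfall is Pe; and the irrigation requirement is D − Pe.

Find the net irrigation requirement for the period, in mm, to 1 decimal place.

ET₀ = 0.71 × 4.6 = 3.2660 mm/d
ETc = Kc × ET₀ = 1.01 × 3.2660 = 3.2987 mm/d
Crop demand D = ETc × 7 d = 3.2987 × 7 = 23.091 mm
Pe = 0.69 × 19.4 = 13.386 mm
D − Pe = 23.091 − 13.386 = 9.705 mm

9.7 mm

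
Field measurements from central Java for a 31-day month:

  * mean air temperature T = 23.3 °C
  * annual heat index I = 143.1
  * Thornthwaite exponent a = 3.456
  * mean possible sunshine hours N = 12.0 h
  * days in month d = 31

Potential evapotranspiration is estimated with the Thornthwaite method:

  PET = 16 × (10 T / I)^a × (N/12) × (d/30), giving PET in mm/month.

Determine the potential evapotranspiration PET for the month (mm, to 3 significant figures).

10T/I = 10 × 23.3 / 143.1 = 1.6282
(10T/I)^a = 1.6282^3.456 = 5.3909
Uncorrected PET = 16 × 5.3909 = 86.254 mm
Correction = (N/12)(d/30) = (12.0/12)(31/30) = 1.0333
PET = 86.254 × 1.0333 = 89.126 mm/month

89.1 mm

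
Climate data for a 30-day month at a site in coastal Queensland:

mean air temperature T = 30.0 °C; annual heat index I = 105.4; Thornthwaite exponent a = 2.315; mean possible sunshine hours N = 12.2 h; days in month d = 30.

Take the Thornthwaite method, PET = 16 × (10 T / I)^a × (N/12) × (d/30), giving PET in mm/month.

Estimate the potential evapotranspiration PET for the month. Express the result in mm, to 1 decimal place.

183.2 mm

10T/I = 10 × 30.0 / 105.4 = 2.8463
(10T/I)^a = 2.8463^2.315 = 11.2631
Uncorrected PET = 16 × 11.2631 = 180.210 mm
Correction = (N/12)(d/30) = (12.2/12)(30/30) = 1.0167
PET = 180.210 × 1.0167 = 183.220 mm/month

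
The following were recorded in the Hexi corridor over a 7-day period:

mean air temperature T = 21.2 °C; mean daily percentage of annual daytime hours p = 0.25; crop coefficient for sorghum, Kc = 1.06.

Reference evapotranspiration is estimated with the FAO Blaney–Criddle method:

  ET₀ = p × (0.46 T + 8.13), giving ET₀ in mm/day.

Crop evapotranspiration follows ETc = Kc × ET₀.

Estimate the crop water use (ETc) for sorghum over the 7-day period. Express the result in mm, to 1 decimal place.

ET₀ = 0.25 × (0.46 × 21.2 + 8.13) = 0.25 × 17.882 = 4.4705 mm/d
ETc = Kc × ET₀ = 1.06 × 4.4705 = 4.7387 mm/d
Over 7 days: 4.7387 × 7 = 33.171 mm

33.2 mm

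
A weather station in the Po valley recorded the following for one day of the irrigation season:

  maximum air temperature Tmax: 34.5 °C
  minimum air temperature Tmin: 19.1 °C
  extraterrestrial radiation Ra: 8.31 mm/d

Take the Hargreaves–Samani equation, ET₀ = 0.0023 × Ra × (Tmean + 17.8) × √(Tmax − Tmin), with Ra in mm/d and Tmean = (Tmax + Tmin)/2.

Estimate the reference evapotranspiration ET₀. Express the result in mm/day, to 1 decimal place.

3.3 mm/day

Tmean = (34.5 + 19.1)/2 = 26.80 °C
ET₀ = 0.0023 × 8.31 × (26.80 + 17.8) × √15.4 = 0.0023 × 8.31 × 44.60 × 3.9243 = 3.3452 mm/d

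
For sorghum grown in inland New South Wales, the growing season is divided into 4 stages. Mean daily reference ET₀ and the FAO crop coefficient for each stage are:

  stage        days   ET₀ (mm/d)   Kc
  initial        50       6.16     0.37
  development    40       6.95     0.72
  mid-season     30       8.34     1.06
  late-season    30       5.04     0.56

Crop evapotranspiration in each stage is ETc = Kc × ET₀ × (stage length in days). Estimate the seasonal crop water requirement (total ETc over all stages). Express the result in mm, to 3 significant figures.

initial: 0.37 × 6.16 × 50 = 113.96 mm
development: 0.72 × 6.95 × 40 = 200.16 mm
mid-season: 1.06 × 8.34 × 30 = 265.21 mm
late-season: 0.56 × 5.04 × 30 = 84.67 mm
Seasonal total = 664.00 mm

664 mm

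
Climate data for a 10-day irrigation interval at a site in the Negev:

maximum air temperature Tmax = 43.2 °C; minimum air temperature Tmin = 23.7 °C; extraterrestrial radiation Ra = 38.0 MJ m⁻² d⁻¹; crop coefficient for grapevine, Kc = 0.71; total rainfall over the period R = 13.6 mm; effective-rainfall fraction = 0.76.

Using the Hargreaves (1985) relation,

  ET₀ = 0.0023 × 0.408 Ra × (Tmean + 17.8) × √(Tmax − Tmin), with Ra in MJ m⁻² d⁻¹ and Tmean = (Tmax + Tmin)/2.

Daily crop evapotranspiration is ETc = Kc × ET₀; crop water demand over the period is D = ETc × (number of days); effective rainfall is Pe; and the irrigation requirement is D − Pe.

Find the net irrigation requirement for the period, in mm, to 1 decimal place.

47.0 mm

Tmean = (43.2 + 23.7)/2 = 33.45 °C
0.408 Ra = 0.408 × 38.0 = 15.5040 mm/d equivalent
ET₀ = 0.0023 × 15.5040 × (33.45 + 17.8) × √19.5 = 0.0023 × 15.5040 × 51.25 × 4.4159 = 8.0702 mm/d
ETc = Kc × ET₀ = 0.71 × 8.0702 = 5.7298 mm/d
Crop demand D = ETc × 10 d = 5.7298 × 10 = 57.298 mm
Pe = 0.76 × 13.6 = 10.336 mm
D − Pe = 57.298 − 10.336 = 46.962 mm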